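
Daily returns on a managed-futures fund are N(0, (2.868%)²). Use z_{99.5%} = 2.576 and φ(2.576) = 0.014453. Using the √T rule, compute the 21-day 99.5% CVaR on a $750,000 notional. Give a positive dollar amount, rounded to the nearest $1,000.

$285,000

σ_{21d} = 2.868% × √21 = 13.143%.
ES multiplier = φ(z)/(1−α) = 0.014453/0.005 = 2.891.
ES = 13.143% × 2.891 = 37.996%; on $750,000: $284,970.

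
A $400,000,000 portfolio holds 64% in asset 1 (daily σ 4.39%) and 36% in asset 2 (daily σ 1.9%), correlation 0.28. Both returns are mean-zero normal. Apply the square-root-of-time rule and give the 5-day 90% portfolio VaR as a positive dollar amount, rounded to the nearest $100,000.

$35,200,000

σ_p = √(0.64²·4.39² + 0.36²·1.9² + 2·0.28·0.64·0.36·4.39·1.9) = 3.072%.
σ_{5d} = 3.072% × √5 = 6.869%.
z(90%) = 1.282.
VaR = 1.282 × 6.869% = 8.806%; on $400,000,000 that is $35,224,000.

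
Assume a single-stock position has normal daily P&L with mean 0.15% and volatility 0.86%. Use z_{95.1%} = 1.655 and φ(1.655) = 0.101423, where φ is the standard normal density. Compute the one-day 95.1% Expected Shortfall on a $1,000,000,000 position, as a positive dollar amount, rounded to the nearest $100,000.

$16,300,000

Tail multiplier: φ(z)/(1−α) = 0.101423 / 0.049 = 2.070.
ES = −(0.15%) + 0.86% × 2.070 = 1.630%.
On $1,000,000,000: 0.01630 × $1,000,000,000 = $16,300,000.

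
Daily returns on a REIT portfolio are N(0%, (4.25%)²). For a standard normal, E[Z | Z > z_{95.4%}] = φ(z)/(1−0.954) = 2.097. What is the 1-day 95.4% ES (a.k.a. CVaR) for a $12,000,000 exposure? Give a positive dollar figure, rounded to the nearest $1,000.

$1,069,000

ES = 4.25% × 2.097 = 8.912%.
On $12,000,000: 0.08912 × $12,000,000 = $1,069,440.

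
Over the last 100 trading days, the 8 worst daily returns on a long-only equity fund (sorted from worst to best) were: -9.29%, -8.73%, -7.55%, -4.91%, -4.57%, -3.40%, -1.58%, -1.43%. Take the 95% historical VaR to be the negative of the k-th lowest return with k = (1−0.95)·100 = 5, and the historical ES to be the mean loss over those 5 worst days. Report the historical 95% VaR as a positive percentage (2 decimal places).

4.57%

k = 5; the 5th lowest return is -4.57%, so VaR = 4.57%.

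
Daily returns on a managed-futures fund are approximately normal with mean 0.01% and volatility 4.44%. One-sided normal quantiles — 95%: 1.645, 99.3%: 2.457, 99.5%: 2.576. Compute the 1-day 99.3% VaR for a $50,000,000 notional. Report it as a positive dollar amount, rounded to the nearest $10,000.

$5,450,000

VaR = −μ + z·σ = −(0.01%) + 2.457 × 4.44% = 10.899%.
On $50,000,000: 0.10899 × $50,000,000 = $5,449,500.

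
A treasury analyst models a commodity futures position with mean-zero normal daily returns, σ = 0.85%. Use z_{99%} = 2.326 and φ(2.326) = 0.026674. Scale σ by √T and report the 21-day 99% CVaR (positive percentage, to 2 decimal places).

10.39%

σ_{21d} = 0.85% × √21 = 3.895%.
ES multiplier = φ(z)/(1−α) = 0.026674/0.01 = 2.667.
ES = 3.895% × 2.667 = 10.388%.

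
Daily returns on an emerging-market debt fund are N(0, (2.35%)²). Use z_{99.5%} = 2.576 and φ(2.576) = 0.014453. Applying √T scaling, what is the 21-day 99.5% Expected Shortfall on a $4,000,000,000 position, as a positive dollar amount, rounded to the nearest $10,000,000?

$1,250,000,000

σ_{21d} = 2.35% × √21 = 10.769%.
ES multiplier = φ(z)/(1−α) = 0.014453/0.005 = 2.891.
ES = 10.769% × 2.891 = 31.133%; on $4,000,000,000: $1,245,320,000.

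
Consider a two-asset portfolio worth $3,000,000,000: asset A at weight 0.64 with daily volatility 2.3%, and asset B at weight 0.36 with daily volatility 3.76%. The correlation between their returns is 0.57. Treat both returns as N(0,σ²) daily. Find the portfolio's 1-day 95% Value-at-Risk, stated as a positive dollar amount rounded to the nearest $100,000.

$123,600,000

σ_p² = 0.64²·2.3² + 0.36²·3.76² + 2·0.57·0.64·0.36·2.3·3.76 = 6.2705 (%²).
σ_p = √6.2705 = 2.504%.
At 95%, z = 1.645.
VaR = 1.645 × 2.504% = 4.119%; on $3,000,000,000 that is $123,570,000.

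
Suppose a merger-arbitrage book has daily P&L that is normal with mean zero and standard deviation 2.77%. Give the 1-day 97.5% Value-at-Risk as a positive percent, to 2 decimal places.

5.43%

At 97.5% one-sided, z = 1.960.
VaR = z·σ = 1.960 × 2.77% = 5.429%.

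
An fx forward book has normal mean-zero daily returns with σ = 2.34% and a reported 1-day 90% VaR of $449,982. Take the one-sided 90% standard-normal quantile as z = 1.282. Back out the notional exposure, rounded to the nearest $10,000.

VaR as a fraction of value: z·σ = 1.282 × 2.34% = 2.99988%.
Position = $449,982 / 0.0299988 = $15,000,000.

$15,000,000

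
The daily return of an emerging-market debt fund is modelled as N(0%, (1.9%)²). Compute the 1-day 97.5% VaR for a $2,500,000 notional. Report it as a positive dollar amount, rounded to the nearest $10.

$93,100

At 97.5% one-sided, z = 1.960.
VaR = z·σ = 1.960 × 1.9% = 3.724%.
On $2,500,000: 0.03724 × $2,500,000 = $93,100.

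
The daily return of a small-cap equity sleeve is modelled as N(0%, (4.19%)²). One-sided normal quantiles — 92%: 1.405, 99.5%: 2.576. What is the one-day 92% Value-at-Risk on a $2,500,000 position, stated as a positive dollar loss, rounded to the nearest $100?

$147,200

VaR = z·σ = 1.405 × 4.19% = 5.887%.
On $2,500,000: 0.05887 × $2,500,000 = $147,175.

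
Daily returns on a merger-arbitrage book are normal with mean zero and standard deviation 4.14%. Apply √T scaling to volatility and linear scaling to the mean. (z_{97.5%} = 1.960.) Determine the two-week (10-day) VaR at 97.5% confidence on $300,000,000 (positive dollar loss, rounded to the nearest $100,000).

$77,000,000

σ_{10d} = 4.14% × √10 = 13.092%.
VaR = 1.960 × 13.092% = 25.660%.
On $300,000,000: 0.25660 × $300,000,000 = $76,980,000.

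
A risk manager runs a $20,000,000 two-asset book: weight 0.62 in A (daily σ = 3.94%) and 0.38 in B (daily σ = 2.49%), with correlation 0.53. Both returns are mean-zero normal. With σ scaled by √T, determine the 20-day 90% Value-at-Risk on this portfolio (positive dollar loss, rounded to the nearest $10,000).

σ_p = √(0.62²·3.94² + 0.38²·2.49² + 2·0.53·0.62·0.38·3.94·2.49) = 3.052%.
σ_{20d} = 3.052% × √20 = 13.649%.
z(90%) = 1.282.
VaR = 1.282 × 13.649% = 17.498%; on $20,000,000 that is $3,499,600.

$3,500,000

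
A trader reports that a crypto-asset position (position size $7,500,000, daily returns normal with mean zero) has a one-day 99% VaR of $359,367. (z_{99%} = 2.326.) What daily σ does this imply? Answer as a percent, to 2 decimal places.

2.06%

VaR as a fraction: $359,367 / $7,500,000 = 4.792%.
σ = VaR / z = 4.792% / 2.326 = 2.060%.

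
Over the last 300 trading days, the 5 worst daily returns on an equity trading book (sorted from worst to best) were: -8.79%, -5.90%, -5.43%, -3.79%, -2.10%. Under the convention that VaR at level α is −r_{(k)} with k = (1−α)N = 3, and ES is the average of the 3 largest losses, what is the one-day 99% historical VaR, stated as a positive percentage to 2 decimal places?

k = 3; the 3rd lowest return is -5.43%, so VaR = 5.43%.

5.43%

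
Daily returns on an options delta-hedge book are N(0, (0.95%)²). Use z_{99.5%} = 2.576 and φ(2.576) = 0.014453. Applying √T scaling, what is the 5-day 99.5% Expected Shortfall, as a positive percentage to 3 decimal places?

6.140%

σ_{5d} = 0.95% × √5 = 2.124%.
ES multiplier = φ(z)/(1−α) = 0.014453/0.005 = 2.891.
ES = 2.124% × 2.891 = 6.140%.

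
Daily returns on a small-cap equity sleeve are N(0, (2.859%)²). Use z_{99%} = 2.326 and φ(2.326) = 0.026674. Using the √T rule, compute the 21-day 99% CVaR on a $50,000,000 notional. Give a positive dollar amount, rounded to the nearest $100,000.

σ_{21d} = 2.859% × √21 = 13.102%.
ES multiplier = φ(z)/(1−α) = 0.026674/0.01 = 2.667.
ES = 13.102% × 2.667 = 34.943%; on $50,000,000: $17,471,500.

$17,500,000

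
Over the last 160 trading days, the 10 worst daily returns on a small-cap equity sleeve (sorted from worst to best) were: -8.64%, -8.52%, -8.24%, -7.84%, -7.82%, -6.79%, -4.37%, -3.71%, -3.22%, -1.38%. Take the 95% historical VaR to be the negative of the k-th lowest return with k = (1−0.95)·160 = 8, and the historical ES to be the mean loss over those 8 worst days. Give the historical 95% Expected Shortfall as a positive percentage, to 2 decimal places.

6.99%

The 8 worst returns sum to -55.93%.
ES = −(-55.93%) / 8 = 6.99125% ≈ 6.99%.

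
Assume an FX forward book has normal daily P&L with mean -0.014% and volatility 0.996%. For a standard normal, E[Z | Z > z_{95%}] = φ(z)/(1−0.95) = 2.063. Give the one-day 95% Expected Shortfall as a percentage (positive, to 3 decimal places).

2.069%

ES = −(-0.014%) + 0.996% × 2.063 = 2.069%.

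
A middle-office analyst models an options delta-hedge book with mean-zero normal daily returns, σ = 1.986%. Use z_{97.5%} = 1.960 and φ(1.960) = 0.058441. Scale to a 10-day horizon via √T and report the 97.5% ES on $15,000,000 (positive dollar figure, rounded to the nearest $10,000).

$2,200,000

σ_{10d} = 1.986% × √10 = 6.280%.
ES multiplier = φ(z)/(1−α) = 0.058441/0.025 = 2.338.
ES = 6.280% × 2.338 = 14.683%; on $15,000,000: $2,202,450.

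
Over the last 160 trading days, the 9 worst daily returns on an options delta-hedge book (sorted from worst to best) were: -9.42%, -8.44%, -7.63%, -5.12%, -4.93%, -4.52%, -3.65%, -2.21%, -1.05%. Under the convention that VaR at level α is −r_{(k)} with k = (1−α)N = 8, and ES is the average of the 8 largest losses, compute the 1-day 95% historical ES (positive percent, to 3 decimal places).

5.740%

The 8 worst returns sum to -45.92%.
ES = −(-45.92%) / 8 = 5.74% ≈ 5.740%.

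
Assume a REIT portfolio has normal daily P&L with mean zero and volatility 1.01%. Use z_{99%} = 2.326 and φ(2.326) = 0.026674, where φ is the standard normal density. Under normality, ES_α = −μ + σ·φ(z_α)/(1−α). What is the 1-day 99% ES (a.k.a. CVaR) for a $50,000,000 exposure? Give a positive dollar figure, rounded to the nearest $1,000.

$1,347,000

Tail multiplier: φ(z)/(1−α) = 0.026674 / 0.01 = 2.667.
ES = 1.01% × 2.667 = 2.694%.
On $50,000,000: 0.02694 × $50,000,000 = $1,347,000.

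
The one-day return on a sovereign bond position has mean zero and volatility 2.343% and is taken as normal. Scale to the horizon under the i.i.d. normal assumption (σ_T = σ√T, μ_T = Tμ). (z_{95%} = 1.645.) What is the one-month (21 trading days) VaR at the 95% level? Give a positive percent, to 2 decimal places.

σ_{21d} = 2.343% × √21 = 10.737%.
VaR = 1.645 × 10.737% = 17.662%.

17.66%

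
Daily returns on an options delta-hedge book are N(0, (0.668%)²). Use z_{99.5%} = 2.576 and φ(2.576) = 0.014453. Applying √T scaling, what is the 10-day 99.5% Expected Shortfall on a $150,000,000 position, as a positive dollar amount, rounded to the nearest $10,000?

$9,160,000

σ_{10d} = 0.668% × √10 = 2.112%.
ES multiplier = φ(z)/(1−α) = 0.014453/0.005 = 2.891.
ES = 2.112% × 2.891 = 6.106%; on $150,000,000: $9,159,000.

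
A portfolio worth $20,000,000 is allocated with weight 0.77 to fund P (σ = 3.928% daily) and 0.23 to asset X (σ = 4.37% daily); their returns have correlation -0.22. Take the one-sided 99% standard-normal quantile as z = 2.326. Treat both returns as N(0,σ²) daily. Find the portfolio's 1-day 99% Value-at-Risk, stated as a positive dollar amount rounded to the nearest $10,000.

$1,380,000

σ_p² = 0.77²·3.928² + 0.23²·4.37² + 2·-0.22·0.77·0.23·3.928·4.37 = 8.8206 (%²).
σ_p = √8.8206 = 2.970%.
VaR = 2.326 × 2.970% = 6.908%; on $20,000,000 that is $1,381,600.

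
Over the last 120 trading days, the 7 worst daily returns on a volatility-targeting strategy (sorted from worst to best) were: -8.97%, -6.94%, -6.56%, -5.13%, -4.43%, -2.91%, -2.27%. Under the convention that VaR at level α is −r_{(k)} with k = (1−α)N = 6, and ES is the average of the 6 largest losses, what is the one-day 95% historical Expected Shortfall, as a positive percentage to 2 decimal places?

The 6 worst returns sum to -34.94%.
ES = −(-34.94%) / 6 = 5.8233…% ≈ 5.82%.

5.82%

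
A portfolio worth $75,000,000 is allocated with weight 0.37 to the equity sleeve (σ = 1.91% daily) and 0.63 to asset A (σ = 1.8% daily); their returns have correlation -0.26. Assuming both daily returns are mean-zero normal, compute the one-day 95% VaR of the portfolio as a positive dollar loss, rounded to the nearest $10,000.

σ_p² = 0.37²·1.91² + 0.63²·1.8² + 2·-0.26·0.37·0.63·1.91·1.8 = 1.3687 (%²).
σ_p = √1.3687 = 1.170%.
At 95%, z = 1.645.
VaR = 1.645 × 1.170% = 1.925%; on $75,000,000 that is $1,443,750.

$1,440,000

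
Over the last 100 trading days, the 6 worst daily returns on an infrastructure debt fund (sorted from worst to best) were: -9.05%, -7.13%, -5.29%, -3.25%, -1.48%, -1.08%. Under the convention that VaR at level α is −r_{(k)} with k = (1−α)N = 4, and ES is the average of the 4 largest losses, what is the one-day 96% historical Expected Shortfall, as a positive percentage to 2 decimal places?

6.18%

The 4 worst returns sum to -24.72%.
ES = −(-24.72%) / 4 = 6.18%.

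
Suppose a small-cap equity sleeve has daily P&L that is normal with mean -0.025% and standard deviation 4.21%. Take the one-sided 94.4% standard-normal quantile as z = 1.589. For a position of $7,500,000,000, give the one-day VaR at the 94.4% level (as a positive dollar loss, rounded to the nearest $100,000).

$503,600,000

VaR = −μ + z·σ = −(-0.025%) + 1.589 × 4.21% = 6.715%.
On $7,500,000,000: 0.06715 × $7,500,000,000 = $503,625,000.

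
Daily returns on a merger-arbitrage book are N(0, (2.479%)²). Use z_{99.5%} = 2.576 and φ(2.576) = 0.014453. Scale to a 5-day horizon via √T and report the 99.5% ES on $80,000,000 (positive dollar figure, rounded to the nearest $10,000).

σ_{5d} = 2.479% × √5 = 5.543%.
ES multiplier = φ(z)/(1−α) = 0.014453/0.005 = 2.891.
ES = 5.543% × 2.891 = 16.025%; on $80,000,000: $12,820,000.

$12,820,000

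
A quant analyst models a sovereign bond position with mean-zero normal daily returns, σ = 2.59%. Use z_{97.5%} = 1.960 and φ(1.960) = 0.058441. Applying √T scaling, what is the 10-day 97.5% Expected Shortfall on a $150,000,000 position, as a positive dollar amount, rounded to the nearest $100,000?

σ_{10d} = 2.59% × √10 = 8.190%.
ES multiplier = φ(z)/(1−α) = 0.058441/0.025 = 2.338.
ES = 8.190% × 2.338 = 19.148%; on $150,000,000: $28,722,000.

$28,700,000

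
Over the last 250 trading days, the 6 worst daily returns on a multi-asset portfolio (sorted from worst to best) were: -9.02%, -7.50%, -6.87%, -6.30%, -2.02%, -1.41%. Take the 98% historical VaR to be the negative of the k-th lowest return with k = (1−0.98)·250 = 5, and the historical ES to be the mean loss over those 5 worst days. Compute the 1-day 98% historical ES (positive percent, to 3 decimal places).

The 5 worst returns sum to -31.71%.
ES = −(-31.71%) / 5 = 6.342%.

6.342%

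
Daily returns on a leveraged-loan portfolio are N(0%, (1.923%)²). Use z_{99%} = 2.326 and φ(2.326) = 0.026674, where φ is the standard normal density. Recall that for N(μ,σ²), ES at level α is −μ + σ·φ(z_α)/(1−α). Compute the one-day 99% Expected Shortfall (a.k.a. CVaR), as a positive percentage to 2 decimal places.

Tail multiplier: φ(z)/(1−α) = 0.026674 / 0.01 = 2.667.
ES = 1.923% × 2.667 = 5.129%.

5.13%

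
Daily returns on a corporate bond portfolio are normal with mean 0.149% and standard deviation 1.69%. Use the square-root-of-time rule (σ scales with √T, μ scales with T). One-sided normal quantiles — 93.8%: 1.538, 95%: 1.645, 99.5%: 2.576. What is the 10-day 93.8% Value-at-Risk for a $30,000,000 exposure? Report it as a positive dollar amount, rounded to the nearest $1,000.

$2,019,000

σ_{10d} = 1.69% × √10 = 5.344%; μ_{10d} = 10 × 0.149% = 1.490%.
VaR = −(1.490%) + 1.538 × 5.344% = 6.729%.
On $30,000,000: 0.06729 × $30,000,000 = $2,018,700.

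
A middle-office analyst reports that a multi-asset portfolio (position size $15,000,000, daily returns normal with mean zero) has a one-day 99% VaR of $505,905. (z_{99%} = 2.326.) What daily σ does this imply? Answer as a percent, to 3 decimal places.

VaR as a fraction: $505,905 / $15,000,000 = 3.373%.
σ = VaR / z = 3.373% / 2.326 = 1.450%.

1.450%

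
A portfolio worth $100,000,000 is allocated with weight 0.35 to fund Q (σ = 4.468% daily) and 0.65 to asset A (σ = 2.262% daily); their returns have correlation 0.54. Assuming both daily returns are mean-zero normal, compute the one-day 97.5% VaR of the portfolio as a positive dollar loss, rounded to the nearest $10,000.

$5,220,000

σ_p² = 0.35²·4.468² + 0.65²·2.262² + 2·0.54·0.35·0.65·4.468·2.262 = 7.0904 (%²).
σ_p = √7.0904 = 2.663%.
At 97.5%, z = 1.960.
VaR = 1.960 × 2.663% = 5.219%; on $100,000,000 that is $5,219,000.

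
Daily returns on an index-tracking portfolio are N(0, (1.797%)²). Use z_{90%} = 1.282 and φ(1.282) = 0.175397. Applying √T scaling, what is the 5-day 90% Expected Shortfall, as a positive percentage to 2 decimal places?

7.05%

σ_{5d} = 1.797% × √5 = 4.018%.
ES multiplier = φ(z)/(1−α) = 0.175397/0.1 = 1.754.
ES = 4.018% × 1.754 = 7.048%.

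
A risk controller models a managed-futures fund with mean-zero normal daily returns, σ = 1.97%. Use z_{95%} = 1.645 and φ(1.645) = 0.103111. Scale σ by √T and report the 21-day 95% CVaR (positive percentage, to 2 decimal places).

σ_{21d} = 1.97% × √21 = 9.028%.
ES multiplier = φ(z)/(1−α) = 0.103111/0.05 = 2.062.
ES = 9.028% × 2.062 = 18.616%.

18.62%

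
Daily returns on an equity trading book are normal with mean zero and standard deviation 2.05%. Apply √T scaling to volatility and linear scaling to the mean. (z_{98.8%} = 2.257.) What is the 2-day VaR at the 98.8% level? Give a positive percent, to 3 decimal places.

6.543%

σ_{2d} = 2.05% × √2 = 2.899%.
VaR = 2.257 × 2.899% = 6.543%.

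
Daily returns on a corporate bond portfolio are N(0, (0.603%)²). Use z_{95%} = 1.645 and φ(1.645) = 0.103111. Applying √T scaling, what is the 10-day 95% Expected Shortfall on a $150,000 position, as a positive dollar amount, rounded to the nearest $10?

$5,900

σ_{10d} = 0.603% × √10 = 1.907%.
ES multiplier = φ(z)/(1−α) = 0.103111/0.05 = 2.062.
ES = 1.907% × 2.062 = 3.932%; on $150,000: $5,898.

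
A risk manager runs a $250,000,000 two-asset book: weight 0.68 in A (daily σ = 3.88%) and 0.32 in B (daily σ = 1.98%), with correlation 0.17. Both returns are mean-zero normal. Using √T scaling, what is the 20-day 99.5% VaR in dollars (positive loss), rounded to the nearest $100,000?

σ_p = √(0.68²·3.88² + 0.32²·1.98² + 2·0.17·0.68·0.32·3.88·1.98) = 2.816%.
σ_{20d} = 2.816% × √20 = 12.594%.
z(99.5%) = 2.576.
VaR = 2.576 × 12.594% = 32.442%; on $250,000,000 that is $81,105,000.

$81,100,000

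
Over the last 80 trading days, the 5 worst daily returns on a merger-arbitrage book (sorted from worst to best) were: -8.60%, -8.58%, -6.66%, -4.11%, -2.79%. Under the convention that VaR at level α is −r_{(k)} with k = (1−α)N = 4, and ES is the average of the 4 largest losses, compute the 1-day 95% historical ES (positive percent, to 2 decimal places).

6.99%

The 4 worst returns sum to -27.95%.
ES = −(-27.95%) / 4 = 6.9875% ≈ 6.99%.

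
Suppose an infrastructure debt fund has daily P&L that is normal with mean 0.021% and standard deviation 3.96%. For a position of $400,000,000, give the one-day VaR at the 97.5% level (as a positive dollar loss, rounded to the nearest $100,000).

$31,000,000

At 97.5% one-sided, z = 1.960.
VaR = −μ + z·σ = −(0.021%) + 1.960 × 3.96% = 7.741%.
On $400,000,000: 0.07741 × $400,000,000 = $30,964,000.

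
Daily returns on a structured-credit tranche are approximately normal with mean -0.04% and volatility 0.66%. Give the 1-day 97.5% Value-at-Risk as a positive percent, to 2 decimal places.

1.33%

At 97.5% one-sided, z = 1.960.
VaR = −μ + z·σ = −(-0.04%) + 1.960 × 0.66% = 1.334%.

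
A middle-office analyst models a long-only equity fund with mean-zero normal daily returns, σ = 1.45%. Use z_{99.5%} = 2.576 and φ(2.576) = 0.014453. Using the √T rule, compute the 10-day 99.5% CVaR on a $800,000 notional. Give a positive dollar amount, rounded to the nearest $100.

σ_{10d} = 1.45% × √10 = 4.585%.
ES multiplier = φ(z)/(1−α) = 0.014453/0.005 = 2.891.
ES = 4.585% × 2.891 = 13.255%; on $800,000: $106,040.

$106,000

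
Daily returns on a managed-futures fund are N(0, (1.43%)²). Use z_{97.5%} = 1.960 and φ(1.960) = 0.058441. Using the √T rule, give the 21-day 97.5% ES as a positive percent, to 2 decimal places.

15.32%

σ_{21d} = 1.43% × √21 = 6.553%.
ES multiplier = φ(z)/(1−α) = 0.058441/0.025 = 2.338.
ES = 6.553% × 2.338 = 15.321%.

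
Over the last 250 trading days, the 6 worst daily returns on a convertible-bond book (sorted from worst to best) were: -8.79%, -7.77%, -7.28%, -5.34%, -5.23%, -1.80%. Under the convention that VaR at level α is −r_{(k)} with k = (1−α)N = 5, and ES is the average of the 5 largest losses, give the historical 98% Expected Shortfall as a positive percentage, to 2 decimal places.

6.88%

The 5 worst returns sum to -34.41%.
ES = −(-34.41%) / 5 = 6.882% ≈ 6.88%.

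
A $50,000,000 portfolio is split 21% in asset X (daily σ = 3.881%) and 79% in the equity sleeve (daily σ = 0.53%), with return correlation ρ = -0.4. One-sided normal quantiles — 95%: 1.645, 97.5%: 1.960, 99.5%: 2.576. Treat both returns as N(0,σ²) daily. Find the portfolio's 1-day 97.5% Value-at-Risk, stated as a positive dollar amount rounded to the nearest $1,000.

$738,000

σ_p² = 0.21²·3.881² + 0.79²·0.53² + 2·-0.4·0.21·0.79·3.881·0.53 = 0.5666 (%²).
σ_p = √0.5666 = 0.753%.
VaR = 1.960 × 0.753% = 1.476%; on $50,000,000 that is $738,000.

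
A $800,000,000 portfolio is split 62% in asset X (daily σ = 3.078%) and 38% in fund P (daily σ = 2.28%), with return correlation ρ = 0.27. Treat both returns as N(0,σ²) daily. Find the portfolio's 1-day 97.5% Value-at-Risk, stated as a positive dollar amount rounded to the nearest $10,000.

σ_p² = 0.62²·3.078² + 0.38²·2.28² + 2·0.27·0.62·0.38·3.078·2.28 = 5.2853 (%²).
σ_p = √5.2853 = 2.299%.
At 97.5%, z = 1.960.
VaR = 1.960 × 2.299% = 4.506%; on $800,000,000 that is $36,048,000.

$36,050,000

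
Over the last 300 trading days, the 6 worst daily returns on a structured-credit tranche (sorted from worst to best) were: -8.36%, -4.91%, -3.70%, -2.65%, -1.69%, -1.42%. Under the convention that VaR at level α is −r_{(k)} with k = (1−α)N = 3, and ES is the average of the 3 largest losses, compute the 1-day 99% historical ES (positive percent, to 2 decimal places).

The 3 worst returns sum to -16.97%.
ES = −(-16.97%) / 3 = 5.6566…% ≈ 5.66%.

5.66%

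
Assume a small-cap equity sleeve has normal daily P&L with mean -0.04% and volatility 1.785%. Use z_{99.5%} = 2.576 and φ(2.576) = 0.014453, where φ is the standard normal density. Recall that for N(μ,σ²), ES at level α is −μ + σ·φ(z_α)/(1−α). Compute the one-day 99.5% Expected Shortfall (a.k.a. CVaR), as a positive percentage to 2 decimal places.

5.20%

Tail multiplier: φ(z)/(1−α) = 0.014453 / 0.005 = 2.891.
ES = −(-0.04%) + 1.785% × 2.891 = 5.200%.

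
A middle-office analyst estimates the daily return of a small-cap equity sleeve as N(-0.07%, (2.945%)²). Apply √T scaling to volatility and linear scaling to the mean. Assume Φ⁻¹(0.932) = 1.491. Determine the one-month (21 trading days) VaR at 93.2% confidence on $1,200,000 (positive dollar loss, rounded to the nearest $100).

σ_{21d} = 2.945% × √21 = 13.496%; μ_{21d} = 21 × -0.07% = -1.470%.
VaR = −(-1.470%) + 1.491 × 13.496% = 21.593%.
On $1,200,000: 0.21593 × $1,200,000 = $259,116.

$259,100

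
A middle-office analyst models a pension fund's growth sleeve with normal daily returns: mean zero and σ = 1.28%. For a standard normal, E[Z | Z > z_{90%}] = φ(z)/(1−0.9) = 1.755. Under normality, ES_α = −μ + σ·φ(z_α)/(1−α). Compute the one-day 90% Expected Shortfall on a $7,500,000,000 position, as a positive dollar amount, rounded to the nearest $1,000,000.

$168,000,000

ES = 1.28% × 1.755 = 2.246%.
On $7,500,000,000: 0.02246 × $7,500,000,000 = $168,450,000.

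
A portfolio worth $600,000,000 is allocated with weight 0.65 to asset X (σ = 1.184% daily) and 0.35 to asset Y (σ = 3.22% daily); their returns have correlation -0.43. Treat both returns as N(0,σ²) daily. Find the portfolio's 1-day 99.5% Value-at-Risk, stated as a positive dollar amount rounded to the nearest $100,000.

σ_p² = 0.65²·1.184² + 0.35²·3.22² + 2·-0.43·0.65·0.35·1.184·3.22 = 1.1165 (%²).
σ_p = √1.1165 = 1.057%.
At 99.5%, z = 2.576.
VaR = 2.576 × 1.057% = 2.723%; on $600,000,000 that is $16,338,000.

$16,300,000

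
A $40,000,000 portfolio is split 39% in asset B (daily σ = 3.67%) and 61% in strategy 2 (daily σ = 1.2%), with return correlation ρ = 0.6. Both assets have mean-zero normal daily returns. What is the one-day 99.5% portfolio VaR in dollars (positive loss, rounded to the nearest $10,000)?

$2,020,000

σ_p² = 0.39²·3.67² + 0.61²·1.2² + 2·0.6·0.39·0.61·3.67·1.2 = 3.8417 (%²).
σ_p = √3.8417 = 1.960%.
At 99.5%, z = 2.576.
VaR = 2.576 × 1.960% = 5.049%; on $40,000,000 that is $2,019,600.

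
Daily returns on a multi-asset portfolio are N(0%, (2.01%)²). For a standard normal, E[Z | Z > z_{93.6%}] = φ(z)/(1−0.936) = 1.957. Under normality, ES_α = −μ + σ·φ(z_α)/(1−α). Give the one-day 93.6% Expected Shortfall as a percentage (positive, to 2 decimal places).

ES = 2.01% × 1.957 = 3.934%.

3.93%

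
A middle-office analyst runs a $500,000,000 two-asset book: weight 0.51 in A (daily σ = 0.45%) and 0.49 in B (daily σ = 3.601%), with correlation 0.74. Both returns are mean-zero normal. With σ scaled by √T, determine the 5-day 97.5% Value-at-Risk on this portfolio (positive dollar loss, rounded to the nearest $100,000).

$42,500,000

σ_p = √(0.51²·0.45² + 0.49²·3.601² + 2·0.74·0.51·0.49·0.45·3.601) = 1.940%.
σ_{5d} = 1.940% × √5 = 4.338%.
z(97.5%) = 1.960.
VaR = 1.960 × 4.338% = 8.502%; on $500,000,000 that is $42,510,000.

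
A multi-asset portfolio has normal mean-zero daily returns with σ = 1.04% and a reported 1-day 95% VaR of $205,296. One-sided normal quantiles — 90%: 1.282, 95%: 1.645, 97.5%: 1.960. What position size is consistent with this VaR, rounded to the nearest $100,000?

VaR as a fraction of value: z·σ = 1.645 × 1.04% = 1.7108%.
Position = $205,296 / 0.017108 = $12,000,000.

$12,000,000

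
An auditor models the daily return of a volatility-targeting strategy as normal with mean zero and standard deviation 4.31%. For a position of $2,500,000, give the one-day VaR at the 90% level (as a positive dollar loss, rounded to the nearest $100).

At 90% one-sided, z = 1.282.
VaR = z·σ = 1.282 × 4.31% = 5.525%.
On $2,500,000: 0.05525 × $2,500,000 = $138,125.

$138,100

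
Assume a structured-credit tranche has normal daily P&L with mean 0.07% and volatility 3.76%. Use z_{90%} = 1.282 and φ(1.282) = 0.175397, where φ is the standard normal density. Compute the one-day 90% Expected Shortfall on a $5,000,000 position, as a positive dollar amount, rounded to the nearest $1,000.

Tail multiplier: φ(z)/(1−α) = 0.175397 / 0.1 = 1.754.
ES = −(0.07%) + 3.76% × 1.754 = 6.525%.
On $5,000,000: 0.06525 × $5,000,000 = $326,250.

$326,000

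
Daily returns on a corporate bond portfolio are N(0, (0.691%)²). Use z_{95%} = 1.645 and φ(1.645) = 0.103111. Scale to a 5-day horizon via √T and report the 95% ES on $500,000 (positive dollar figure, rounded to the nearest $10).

σ_{5d} = 0.691% × √5 = 1.545%.
ES multiplier = φ(z)/(1−α) = 0.103111/0.05 = 2.062.
ES = 1.545% × 2.062 = 3.186%; on $500,000: $15,930.

$15,930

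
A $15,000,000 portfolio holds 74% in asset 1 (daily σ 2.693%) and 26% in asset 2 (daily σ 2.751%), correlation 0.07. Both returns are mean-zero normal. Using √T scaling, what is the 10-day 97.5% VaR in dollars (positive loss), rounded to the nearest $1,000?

σ_p = √(0.74²·2.693² + 0.26²·2.751² + 2·0.07·0.74·0.26·2.693·2.751) = 2.164%.
σ_{10d} = 2.164% × √10 = 6.843%.
z(97.5%) = 1.960.
VaR = 1.960 × 6.843% = 13.412%; on $15,000,000 that is $2,011,800.

$2,012,000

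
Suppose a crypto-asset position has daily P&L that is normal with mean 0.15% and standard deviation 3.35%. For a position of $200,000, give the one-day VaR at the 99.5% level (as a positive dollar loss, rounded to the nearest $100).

At 99.5% one-sided, z = 2.576.
VaR = −μ + z·σ = −(0.15%) + 2.576 × 3.35% = 8.480%.
On $200,000: 0.08480 × $200,000 = $16,960.

$17,000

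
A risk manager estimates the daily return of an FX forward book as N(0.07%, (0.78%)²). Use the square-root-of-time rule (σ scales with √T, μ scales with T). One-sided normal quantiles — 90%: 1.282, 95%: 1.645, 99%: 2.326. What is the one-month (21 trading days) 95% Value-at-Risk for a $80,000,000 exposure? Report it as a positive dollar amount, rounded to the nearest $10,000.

$3,530,000

σ_{21d} = 0.78% × √21 = 3.574%; μ_{21d} = 21 × 0.07% = 1.470%.
VaR = −(1.470%) + 1.645 × 3.574% = 4.409%.
On $80,000,000: 0.04409 × $80,000,000 = $3,527,200.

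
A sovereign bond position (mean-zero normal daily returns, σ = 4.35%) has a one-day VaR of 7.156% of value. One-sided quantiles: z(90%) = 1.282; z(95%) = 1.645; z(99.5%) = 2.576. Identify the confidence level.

Implied z = VaR/σ = 7.156 / 4.35 = 1.645.
This matches z(95%) = 1.645.

95%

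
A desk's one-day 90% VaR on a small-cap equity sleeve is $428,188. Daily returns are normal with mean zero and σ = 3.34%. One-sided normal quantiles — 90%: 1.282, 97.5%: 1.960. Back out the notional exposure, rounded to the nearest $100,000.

VaR as a fraction of value: z·σ = 1.282 × 3.34% = 4.28188%.
Position = $428,188 / 0.0428188 = $10,000,000.

$10,000,000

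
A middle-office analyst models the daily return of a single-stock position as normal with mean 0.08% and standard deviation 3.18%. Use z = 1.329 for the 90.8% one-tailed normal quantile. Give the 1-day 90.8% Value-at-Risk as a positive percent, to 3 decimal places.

VaR = −μ + z·σ = −(0.08%) + 1.329 × 3.18% = 4.146%.

4.146%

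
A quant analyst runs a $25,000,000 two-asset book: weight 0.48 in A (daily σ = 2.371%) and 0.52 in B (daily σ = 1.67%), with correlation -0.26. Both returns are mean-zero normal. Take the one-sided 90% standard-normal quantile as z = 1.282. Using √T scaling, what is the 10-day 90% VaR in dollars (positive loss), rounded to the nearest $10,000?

σ_p = √(0.48²·2.371² + 0.52²·1.67² + 2·-0.26·0.48·0.52·2.371·1.67) = 1.239%.
σ_{10d} = 1.239% × √10 = 3.918%.
VaR = 1.282 × 3.918% = 5.023%; on $25,000,000 that is $1,255,750.

$1,260,000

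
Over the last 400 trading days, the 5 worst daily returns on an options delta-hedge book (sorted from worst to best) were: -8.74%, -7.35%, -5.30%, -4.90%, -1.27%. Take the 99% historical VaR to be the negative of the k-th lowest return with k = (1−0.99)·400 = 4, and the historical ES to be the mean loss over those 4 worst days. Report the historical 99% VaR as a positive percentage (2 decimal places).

4.90%

k = 4; the 4th lowest return is -4.90%, so VaR = 4.90%.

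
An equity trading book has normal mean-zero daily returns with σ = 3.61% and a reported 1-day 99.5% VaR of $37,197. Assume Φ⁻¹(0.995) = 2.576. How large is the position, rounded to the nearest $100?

VaR as a fraction of value: z·σ = 2.576 × 3.61% = 9.29936%.
Position = $37,197 / 0.0929936 = $399,995.

$400,000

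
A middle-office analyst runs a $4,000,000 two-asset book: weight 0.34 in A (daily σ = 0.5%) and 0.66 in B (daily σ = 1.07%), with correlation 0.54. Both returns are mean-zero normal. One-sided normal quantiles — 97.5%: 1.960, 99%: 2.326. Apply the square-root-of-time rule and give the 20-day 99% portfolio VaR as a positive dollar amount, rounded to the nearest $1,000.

σ_p = √(0.34²·0.5² + 0.66²·1.07² + 2·0.54·0.34·0.66·0.5·1.07) = 0.811%.
σ_{20d} = 0.811% × √20 = 3.627%.
VaR = 2.326 × 3.627% = 8.436%; on $4,000,000 that is $337,440.

$337,000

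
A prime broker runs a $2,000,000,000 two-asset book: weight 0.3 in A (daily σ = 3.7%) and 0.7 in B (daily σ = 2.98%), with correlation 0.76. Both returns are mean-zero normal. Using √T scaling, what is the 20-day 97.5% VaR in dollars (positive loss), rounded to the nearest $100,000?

σ_p = √(0.3²·3.7² + 0.7²·2.98² + 2·0.76·0.3·0.7·3.7·2.98) = 3.017%.
σ_{20d} = 3.017% × √20 = 13.492%.
z(97.5%) = 1.960.
VaR = 1.960 × 13.492% = 26.444%; on $2,000,000,000 that is $528,880,000.

$528,900,000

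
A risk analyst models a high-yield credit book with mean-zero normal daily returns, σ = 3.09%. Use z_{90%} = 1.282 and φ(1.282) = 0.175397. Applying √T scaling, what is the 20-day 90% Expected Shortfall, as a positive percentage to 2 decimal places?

σ_{20d} = 3.09% × √20 = 13.819%.
ES multiplier = φ(z)/(1−α) = 0.175397/0.1 = 1.754.
ES = 13.819% × 1.754 = 24.239%.

24.24%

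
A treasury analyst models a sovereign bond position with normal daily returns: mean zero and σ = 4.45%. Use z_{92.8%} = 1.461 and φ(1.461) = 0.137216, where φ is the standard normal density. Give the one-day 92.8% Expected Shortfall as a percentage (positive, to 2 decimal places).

8.48%

Tail multiplier: φ(z)/(1−α) = 0.137216 / 0.072 = 1.906.
ES = 4.45% × 1.906 = 8.482%.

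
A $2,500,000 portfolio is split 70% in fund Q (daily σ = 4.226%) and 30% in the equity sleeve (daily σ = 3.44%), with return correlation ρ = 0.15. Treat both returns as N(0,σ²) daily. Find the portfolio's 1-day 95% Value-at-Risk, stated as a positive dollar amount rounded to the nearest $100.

σ_p² = 0.7²·4.226² + 0.3²·3.44² + 2·0.15·0.7·0.3·4.226·3.44 = 10.7318 (%²).
σ_p = √10.7318 = 3.276%.
At 95%, z = 1.645.
VaR = 1.645 × 3.276% = 5.389%; on $2,500,000 that is $134,725.

$134,700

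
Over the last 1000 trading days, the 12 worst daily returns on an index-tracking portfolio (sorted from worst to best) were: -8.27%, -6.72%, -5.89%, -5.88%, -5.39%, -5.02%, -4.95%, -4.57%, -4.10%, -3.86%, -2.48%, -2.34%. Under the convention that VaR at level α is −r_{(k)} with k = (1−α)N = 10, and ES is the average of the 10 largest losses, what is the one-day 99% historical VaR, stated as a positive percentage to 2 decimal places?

k = 10; the 10th lowest return is -3.86%, so VaR = 3.86%.

3.86%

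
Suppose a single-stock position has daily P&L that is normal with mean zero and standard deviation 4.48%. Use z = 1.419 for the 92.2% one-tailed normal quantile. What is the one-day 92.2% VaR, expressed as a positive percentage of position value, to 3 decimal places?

6.357%

VaR = z·σ = 1.419 × 4.48% = 6.357%.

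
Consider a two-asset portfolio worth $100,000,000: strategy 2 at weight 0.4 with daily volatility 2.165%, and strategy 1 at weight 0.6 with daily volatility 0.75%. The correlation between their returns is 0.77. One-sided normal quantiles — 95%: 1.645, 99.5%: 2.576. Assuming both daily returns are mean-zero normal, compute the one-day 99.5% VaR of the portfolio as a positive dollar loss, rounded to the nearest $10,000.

σ_p² = 0.4²·2.165² + 0.6²·0.75² + 2·0.77·0.4·0.6·2.165·0.75 = 1.5526 (%²).
σ_p = √1.5526 = 1.246%.
VaR = 2.576 × 1.246% = 3.210%; on $100,000,000 that is $3,210,000.

$3,210,000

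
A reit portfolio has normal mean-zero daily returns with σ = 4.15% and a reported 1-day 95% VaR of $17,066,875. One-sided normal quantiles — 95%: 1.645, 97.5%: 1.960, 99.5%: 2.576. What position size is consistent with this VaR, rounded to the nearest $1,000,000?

VaR as a fraction of value: z·σ = 1.645 × 4.15% = 6.82675%.
Position = $17,066,875 / 0.0682675 = $250,000,000.

$250,000,000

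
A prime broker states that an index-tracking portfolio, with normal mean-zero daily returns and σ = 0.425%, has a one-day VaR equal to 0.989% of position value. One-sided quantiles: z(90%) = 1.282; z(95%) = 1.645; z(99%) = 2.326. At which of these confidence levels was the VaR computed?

99%

Implied z = VaR/σ = 0.989 / 0.425 = 2.327.
This matches z(99%) = 2.326.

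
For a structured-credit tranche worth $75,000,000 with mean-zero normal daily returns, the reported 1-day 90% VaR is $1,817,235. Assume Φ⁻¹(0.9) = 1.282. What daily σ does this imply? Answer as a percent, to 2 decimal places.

1.89%

VaR as a fraction: $1,817,235 / $75,000,000 = 2.423%.
σ = VaR / z = 2.423% / 1.282 = 1.890%.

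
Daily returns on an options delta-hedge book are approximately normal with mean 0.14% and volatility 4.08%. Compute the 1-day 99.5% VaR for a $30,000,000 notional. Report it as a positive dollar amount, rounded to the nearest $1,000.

At 99.5% one-sided, z = 2.576.
VaR = −μ + z·σ = −(0.14%) + 2.576 × 4.08% = 10.370%.
On $30,000,000: 0.10370 × $30,000,000 = $3,111,000.

$3,111,000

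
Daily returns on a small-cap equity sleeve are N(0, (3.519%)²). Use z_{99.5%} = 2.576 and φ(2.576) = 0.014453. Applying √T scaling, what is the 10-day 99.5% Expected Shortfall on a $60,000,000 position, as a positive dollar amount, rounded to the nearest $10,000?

$19,300,000

σ_{10d} = 3.519% × √10 = 11.128%.
ES multiplier = φ(z)/(1−α) = 0.014453/0.005 = 2.891.
ES = 11.128% × 2.891 = 32.171%; on $60,000,000: $19,302,600.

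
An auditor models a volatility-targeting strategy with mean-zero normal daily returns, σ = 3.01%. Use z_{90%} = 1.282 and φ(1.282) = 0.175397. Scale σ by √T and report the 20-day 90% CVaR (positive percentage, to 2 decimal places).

σ_{20d} = 3.01% × √20 = 13.461%.
ES multiplier = φ(z)/(1−α) = 0.175397/0.1 = 1.754.
ES = 13.461% × 1.754 = 23.611%.

23.61%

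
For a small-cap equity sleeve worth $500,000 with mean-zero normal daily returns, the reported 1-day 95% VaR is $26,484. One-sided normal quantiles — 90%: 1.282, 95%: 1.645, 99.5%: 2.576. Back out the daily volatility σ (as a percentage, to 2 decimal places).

VaR as a fraction: $26,484 / $500,000 = 5.297%.
σ = VaR / z = 5.297% / 1.645 = 3.220%.

3.22%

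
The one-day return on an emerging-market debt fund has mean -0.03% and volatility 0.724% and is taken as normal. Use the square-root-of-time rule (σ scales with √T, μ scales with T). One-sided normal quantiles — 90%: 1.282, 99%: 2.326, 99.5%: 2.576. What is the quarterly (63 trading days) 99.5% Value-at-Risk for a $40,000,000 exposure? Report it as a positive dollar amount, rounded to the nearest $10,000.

$6,680,000

σ_{63d} = 0.724% × √63 = 5.747%; μ_{63d} = 63 × -0.03% = -1.890%.
VaR = −(-1.890%) + 2.576 × 5.747% = 16.694%.
On $40,000,000: 0.16694 × $40,000,000 = $6,677,600.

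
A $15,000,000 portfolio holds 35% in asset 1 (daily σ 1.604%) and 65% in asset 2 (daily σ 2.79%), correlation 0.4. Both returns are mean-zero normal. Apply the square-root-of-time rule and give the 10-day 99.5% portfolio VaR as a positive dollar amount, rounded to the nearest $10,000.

$2,570,000

σ_p = √(0.35²·1.604² + 0.65²·2.79² + 2·0.4·0.35·0.65·1.604·2.79) = 2.102%.
σ_{10d} = 2.102% × √10 = 6.647%.
z(99.5%) = 2.576.
VaR = 2.576 × 6.647% = 17.123%; on $15,000,000 that is $2,568,450.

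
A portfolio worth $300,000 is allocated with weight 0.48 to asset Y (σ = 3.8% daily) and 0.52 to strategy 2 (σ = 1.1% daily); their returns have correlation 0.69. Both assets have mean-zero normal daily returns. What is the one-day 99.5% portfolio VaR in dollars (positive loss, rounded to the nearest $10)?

$17,440

σ_p² = 0.48²·3.8² + 0.52²·1.1² + 2·0.69·0.48·0.52·3.8·1.1 = 5.0940 (%²).
σ_p = √5.0940 = 2.257%.
At 99.5%, z = 2.576.
VaR = 2.576 × 2.257% = 5.814%; on $300,000 that is $17,442.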